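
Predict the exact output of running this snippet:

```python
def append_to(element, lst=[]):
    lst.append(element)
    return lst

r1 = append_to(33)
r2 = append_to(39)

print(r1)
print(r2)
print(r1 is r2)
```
[33, 39]
[33, 39]
True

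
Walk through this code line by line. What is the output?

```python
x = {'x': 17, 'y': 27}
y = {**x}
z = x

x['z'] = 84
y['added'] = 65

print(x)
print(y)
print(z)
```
{'x': 17, 'y': 27, 'z': 84}
{'x': 17, 'y': 27, 'added': 65}
{'x': 17, 'y': 27, 'z': 84}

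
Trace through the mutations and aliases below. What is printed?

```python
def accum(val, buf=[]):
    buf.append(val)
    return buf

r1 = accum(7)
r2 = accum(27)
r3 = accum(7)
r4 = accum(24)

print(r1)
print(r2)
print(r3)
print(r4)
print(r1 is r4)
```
[7, 27, 7, 24]
[7, 27, 7, 24]
[7, 27, 7, 24]
[7, 27, 7, 24]
True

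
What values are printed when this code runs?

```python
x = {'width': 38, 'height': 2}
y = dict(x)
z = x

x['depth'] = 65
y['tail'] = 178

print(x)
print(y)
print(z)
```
{'width': 38, 'height': 2, 'depth': 65}
{'width': 38, 'height': 2, 'tail': 178}
{'width': 38, 'height': 2, 'depth': 65}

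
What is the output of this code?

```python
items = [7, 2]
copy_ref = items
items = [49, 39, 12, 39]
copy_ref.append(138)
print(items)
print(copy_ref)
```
[49, 39, 12, 39]
[7, 2, 138]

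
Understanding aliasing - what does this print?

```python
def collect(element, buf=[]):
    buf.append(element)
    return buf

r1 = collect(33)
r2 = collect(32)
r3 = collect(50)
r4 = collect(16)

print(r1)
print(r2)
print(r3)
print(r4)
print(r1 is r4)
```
[33, 32, 50, 16]
[33, 32, 50, 16]
[33, 32, 50, 16]
[33, 32, 50, 16]
True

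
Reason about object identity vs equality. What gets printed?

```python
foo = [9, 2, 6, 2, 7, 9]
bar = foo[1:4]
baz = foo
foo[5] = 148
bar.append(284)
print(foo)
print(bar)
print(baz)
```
[9, 2, 6, 2, 7, 148]
[2, 6, 2, 284]
[9, 2, 6, 2, 7, 148]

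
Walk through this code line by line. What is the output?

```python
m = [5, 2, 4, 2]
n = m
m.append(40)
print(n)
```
[5, 2, 4, 2, 40]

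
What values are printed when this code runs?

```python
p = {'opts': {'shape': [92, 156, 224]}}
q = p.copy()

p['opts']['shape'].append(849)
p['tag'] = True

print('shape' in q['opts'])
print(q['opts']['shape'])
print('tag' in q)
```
True
[92, 156, 224, 849]
False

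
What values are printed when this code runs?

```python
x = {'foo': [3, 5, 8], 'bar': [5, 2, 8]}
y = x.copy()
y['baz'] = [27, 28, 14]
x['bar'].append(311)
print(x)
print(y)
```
{'foo': [3, 5, 8], 'bar': [5, 2, 8, 311]}
{'foo': [3, 5, 8], 'bar': [5, 2, 8, 311], 'baz': [27, 28, 14]}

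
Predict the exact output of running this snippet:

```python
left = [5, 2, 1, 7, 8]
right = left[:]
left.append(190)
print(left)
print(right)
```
[5, 2, 1, 7, 8, 190]
[5, 2, 1, 7, 8]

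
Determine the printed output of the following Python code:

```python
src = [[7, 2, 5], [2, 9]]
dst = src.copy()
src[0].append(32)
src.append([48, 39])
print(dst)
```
[[7, 2, 5, 32], [2, 9]]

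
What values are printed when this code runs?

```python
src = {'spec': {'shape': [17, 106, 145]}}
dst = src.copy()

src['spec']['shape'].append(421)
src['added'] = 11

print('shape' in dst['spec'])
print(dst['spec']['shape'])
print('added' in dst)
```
True
[17, 106, 145, 421]
False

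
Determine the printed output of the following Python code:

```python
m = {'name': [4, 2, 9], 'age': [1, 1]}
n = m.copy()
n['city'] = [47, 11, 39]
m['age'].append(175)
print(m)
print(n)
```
{'name': [4, 2, 9], 'age': [1, 1, 175]}
{'name': [4, 2, 9], 'age': [1, 1, 175], 'city': [47, 11, 39]}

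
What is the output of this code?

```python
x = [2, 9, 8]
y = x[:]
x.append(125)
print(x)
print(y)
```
[2, 9, 8, 125]
[2, 9, 8]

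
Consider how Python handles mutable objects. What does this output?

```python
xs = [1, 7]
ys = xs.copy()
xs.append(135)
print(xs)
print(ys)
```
[1, 7, 135]
[1, 7]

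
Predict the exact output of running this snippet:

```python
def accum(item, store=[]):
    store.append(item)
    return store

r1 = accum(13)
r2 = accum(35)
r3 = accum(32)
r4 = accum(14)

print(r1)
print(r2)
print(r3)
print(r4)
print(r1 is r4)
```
[13, 35, 32, 14]
[13, 35, 32, 14]
[13, 35, 32, 14]
[13, 35, 32, 14]
True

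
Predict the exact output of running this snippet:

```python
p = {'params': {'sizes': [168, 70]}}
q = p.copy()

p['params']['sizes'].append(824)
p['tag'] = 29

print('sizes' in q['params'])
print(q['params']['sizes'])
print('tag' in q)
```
True
[168, 70, 824]
False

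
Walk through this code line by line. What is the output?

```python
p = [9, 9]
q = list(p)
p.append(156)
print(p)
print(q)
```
[9, 9, 156]
[9, 9]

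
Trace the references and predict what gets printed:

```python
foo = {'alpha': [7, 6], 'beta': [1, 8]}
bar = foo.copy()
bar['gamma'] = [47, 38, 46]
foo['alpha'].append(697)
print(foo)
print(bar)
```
{'alpha': [7, 6, 697], 'beta': [1, 8]}
{'alpha': [7, 6, 697], 'beta': [1, 8], 'gamma': [47, 38, 46]}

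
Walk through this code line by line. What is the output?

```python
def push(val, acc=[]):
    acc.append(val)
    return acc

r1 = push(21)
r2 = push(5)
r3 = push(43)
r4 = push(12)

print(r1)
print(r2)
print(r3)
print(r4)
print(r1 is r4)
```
[21, 5, 43, 12]
[21, 5, 43, 12]
[21, 5, 43, 12]
[21, 5, 43, 12]
True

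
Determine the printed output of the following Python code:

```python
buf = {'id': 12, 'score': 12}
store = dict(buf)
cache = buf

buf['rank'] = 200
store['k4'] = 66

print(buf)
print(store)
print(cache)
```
{'id': 12, 'score': 12, 'rank': 200}
{'id': 12, 'score': 12, 'k4': 66}
{'id': 12, 'score': 12, 'rank': 200}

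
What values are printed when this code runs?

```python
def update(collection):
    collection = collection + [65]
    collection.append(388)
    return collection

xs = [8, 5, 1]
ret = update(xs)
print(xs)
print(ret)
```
[8, 5, 1]
[8, 5, 1, 65, 388]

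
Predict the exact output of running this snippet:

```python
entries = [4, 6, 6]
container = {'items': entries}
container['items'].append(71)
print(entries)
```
[4, 6, 6, 71]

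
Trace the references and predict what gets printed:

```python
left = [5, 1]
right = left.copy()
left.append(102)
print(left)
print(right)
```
[5, 1, 102]
[5, 1]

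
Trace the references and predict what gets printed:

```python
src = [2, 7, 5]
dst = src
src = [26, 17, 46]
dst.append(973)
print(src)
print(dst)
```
[26, 17, 46]
[2, 7, 5, 973]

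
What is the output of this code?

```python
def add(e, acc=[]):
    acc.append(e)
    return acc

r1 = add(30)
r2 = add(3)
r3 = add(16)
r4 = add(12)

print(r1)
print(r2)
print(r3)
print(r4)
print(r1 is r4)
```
[30, 3, 16, 12]
[30, 3, 16, 12]
[30, 3, 16, 12]
[30, 3, 16, 12]
True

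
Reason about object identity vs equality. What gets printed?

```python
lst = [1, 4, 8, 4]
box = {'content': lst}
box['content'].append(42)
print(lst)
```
[1, 4, 8, 4, 42]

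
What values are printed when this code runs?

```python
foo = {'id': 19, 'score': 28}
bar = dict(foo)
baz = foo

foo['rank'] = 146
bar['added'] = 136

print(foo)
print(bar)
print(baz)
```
{'id': 19, 'score': 28, 'rank': 146}
{'id': 19, 'score': 28, 'added': 136}
{'id': 19, 'score': 28, 'rank': 146}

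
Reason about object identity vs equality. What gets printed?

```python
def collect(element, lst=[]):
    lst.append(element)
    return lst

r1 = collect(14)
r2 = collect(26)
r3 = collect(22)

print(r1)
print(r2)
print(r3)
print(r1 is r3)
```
[14, 26, 22]
[14, 26, 22]
[14, 26, 22]
True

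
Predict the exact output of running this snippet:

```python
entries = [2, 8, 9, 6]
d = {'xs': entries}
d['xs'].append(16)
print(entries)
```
[2, 8, 9, 6, 16]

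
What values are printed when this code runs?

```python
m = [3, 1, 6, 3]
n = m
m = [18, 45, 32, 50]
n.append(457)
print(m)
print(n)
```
[18, 45, 32, 50]
[3, 1, 6, 3, 457]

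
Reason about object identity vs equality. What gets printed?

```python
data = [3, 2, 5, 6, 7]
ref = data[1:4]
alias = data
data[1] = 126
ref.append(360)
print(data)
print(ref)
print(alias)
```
[3, 126, 5, 6, 7]
[2, 5, 6, 360]
[3, 126, 5, 6, 7]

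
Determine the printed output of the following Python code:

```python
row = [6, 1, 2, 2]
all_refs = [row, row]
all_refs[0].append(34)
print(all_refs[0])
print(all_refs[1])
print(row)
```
[6, 1, 2, 2, 34]
[6, 1, 2, 2, 34]
[6, 1, 2, 2, 34]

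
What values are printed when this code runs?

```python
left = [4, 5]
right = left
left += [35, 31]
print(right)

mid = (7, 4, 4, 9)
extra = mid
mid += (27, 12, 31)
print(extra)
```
[4, 5, 35, 31]
(7, 4, 4, 9)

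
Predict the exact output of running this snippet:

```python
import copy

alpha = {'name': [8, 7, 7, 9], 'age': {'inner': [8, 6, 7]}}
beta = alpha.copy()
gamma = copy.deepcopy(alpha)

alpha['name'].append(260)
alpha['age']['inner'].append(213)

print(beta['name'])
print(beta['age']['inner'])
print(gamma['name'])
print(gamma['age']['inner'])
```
[8, 7, 7, 9, 260]
[8, 6, 7, 213]
[8, 7, 7, 9]
[8, 6, 7]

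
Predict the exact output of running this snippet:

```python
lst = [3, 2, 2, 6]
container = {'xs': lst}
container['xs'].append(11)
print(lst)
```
[3, 2, 2, 6, 11]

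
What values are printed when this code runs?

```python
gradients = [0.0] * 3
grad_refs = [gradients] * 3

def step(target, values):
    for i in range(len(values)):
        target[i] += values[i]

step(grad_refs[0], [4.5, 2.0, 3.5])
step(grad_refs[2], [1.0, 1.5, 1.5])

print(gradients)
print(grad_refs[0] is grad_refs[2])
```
[5.5, 3.5, 5.0]
True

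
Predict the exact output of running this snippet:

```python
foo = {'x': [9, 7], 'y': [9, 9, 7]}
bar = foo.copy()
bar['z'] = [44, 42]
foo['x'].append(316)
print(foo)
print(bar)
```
{'x': [9, 7, 316], 'y': [9, 9, 7]}
{'x': [9, 7, 316], 'y': [9, 9, 7], 'z': [44, 42]}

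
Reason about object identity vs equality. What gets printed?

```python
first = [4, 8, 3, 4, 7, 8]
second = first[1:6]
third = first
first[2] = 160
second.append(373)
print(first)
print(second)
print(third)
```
[4, 8, 160, 4, 7, 8]
[8, 3, 4, 7, 8, 373]
[4, 8, 160, 4, 7, 8]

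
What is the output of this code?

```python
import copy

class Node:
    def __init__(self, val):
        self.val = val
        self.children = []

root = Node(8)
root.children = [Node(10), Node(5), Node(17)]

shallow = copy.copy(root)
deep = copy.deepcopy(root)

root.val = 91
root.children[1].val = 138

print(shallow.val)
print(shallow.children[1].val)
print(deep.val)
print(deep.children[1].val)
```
8
138
8
5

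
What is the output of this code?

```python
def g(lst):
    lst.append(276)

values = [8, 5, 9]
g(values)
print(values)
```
[8, 5, 9, 276]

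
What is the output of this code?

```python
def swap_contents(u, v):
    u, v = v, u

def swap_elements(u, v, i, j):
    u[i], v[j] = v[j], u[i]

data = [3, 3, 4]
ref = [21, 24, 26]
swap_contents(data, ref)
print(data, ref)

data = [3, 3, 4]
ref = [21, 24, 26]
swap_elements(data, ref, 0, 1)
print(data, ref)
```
[3, 3, 4] [21, 24, 26]
[24, 3, 4] [21, 3, 26]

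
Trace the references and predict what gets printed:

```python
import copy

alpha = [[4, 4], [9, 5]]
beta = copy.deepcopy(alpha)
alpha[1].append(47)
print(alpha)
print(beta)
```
[[4, 4], [9, 5, 47]]
[[4, 4], [9, 5]]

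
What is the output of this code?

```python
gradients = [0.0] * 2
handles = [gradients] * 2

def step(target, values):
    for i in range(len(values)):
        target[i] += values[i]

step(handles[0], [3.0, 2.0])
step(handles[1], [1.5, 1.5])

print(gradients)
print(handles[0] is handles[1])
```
[4.5, 3.5]
True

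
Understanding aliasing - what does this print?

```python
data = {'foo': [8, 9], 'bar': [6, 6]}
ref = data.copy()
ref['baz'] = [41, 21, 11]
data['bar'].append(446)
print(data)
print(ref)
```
{'foo': [8, 9], 'bar': [6, 6, 446]}
{'foo': [8, 9], 'bar': [6, 6, 446], 'baz': [41, 21, 11]}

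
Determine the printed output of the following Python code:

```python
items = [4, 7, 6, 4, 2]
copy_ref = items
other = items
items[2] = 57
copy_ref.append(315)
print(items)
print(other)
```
[4, 7, 57, 4, 2, 315]
[4, 7, 57, 4, 2, 315]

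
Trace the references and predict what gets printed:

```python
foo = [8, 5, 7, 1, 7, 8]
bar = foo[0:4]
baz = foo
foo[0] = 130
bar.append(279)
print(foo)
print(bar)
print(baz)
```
[130, 5, 7, 1, 7, 8]
[8, 5, 7, 1, 279]
[130, 5, 7, 1, 7, 8]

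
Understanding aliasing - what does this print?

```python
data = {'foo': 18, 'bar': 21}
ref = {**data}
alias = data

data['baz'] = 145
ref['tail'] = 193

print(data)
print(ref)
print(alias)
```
{'foo': 18, 'bar': 21, 'baz': 145}
{'foo': 18, 'bar': 21, 'tail': 193}
{'foo': 18, 'bar': 21, 'baz': 145}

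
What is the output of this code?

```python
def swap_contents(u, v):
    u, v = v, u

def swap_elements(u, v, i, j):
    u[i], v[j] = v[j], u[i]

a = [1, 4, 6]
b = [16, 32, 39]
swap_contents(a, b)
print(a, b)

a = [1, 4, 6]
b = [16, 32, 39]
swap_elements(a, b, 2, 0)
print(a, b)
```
[1, 4, 6] [16, 32, 39]
[1, 4, 16] [6, 32, 39]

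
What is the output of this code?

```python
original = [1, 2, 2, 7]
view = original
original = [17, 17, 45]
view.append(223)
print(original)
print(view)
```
[17, 17, 45]
[1, 2, 2, 7, 223]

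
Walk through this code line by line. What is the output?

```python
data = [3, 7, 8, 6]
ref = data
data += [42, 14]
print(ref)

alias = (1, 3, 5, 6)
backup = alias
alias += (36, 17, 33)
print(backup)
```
[3, 7, 8, 6, 42, 14]
(1, 3, 5, 6)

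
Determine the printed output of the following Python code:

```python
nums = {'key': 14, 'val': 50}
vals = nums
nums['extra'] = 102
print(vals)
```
{'key': 14, 'val': 50, 'extra': 102}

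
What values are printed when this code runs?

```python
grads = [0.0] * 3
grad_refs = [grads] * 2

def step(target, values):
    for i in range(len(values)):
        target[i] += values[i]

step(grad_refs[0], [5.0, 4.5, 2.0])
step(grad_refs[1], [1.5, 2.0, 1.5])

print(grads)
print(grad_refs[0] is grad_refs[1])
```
[6.5, 6.5, 3.5]
True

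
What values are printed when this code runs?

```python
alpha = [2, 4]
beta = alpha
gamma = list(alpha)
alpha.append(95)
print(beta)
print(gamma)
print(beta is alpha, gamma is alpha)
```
[2, 4, 95]
[2, 4]
True False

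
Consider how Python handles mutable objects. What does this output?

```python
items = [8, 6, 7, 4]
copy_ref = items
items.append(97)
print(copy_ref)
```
[8, 6, 7, 4, 97]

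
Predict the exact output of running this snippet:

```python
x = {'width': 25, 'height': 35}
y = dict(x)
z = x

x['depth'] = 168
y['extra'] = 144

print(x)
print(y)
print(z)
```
{'width': 25, 'height': 35, 'depth': 168}
{'width': 25, 'height': 35, 'extra': 144}
{'width': 25, 'height': 35, 'depth': 168}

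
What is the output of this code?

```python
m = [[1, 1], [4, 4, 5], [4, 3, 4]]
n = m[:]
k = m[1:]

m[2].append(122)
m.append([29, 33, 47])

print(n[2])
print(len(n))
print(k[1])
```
[4, 3, 4, 122]
3
[4, 3, 4, 122]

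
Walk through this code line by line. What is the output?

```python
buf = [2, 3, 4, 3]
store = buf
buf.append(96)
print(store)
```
[2, 3, 4, 3, 96]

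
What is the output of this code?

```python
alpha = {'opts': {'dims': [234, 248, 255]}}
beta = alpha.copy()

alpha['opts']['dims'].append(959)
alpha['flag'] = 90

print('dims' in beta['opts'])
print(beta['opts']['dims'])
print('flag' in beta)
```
True
[234, 248, 255, 959]
False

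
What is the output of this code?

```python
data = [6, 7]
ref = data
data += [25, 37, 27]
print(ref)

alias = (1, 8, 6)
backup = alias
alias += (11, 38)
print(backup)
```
[6, 7, 25, 37, 27]
(1, 8, 6)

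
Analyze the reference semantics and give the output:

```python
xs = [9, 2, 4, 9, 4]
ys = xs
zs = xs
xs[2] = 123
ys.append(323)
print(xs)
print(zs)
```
[9, 2, 123, 9, 4, 323]
[9, 2, 123, 9, 4, 323]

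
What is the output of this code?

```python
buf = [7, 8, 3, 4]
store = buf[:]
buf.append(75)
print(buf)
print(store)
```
[7, 8, 3, 4, 75]
[7, 8, 3, 4]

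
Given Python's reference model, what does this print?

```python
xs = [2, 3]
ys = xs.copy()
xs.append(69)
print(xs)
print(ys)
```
[2, 3, 69]
[2, 3]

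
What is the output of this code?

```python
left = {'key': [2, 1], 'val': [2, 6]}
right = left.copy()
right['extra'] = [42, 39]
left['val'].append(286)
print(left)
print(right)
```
{'key': [2, 1], 'val': [2, 6, 286]}
{'key': [2, 1], 'val': [2, 6, 286], 'extra': [42, 39]}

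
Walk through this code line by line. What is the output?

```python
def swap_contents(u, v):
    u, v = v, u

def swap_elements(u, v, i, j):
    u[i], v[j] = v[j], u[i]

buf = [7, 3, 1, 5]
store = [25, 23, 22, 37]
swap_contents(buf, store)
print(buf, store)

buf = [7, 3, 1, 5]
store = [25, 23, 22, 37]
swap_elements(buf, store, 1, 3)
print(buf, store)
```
[7, 3, 1, 5] [25, 23, 22, 37]
[7, 37, 1, 5] [25, 23, 22, 3]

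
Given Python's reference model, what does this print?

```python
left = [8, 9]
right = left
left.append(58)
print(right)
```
[8, 9, 58]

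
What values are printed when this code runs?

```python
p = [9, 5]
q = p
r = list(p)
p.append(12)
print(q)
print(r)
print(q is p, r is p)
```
[9, 5, 12]
[9, 5]
True False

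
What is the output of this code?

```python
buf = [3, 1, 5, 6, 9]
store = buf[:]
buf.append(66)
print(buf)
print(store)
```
[3, 1, 5, 6, 9, 66]
[3, 1, 5, 6, 9]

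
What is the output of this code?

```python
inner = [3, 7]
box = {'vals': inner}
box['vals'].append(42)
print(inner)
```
[3, 7, 42]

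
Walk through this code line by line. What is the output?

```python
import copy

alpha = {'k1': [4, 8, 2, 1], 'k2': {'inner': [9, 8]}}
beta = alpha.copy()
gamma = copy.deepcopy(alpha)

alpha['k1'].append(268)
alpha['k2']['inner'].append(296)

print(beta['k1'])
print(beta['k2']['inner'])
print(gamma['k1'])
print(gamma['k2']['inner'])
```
[4, 8, 2, 1, 268]
[9, 8, 296]
[4, 8, 2, 1]
[9, 8]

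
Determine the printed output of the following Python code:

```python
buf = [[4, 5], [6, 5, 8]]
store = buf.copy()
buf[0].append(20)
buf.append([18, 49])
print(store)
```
[[4, 5, 20], [6, 5, 8]]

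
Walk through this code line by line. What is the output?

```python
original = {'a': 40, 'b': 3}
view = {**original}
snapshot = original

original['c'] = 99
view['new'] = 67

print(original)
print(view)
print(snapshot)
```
{'a': 40, 'b': 3, 'c': 99}
{'a': 40, 'b': 3, 'new': 67}
{'a': 40, 'b': 3, 'c': 99}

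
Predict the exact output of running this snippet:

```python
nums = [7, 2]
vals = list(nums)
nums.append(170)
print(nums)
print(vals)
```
[7, 2, 170]
[7, 2]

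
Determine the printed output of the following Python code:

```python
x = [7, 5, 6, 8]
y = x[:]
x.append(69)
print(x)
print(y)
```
[7, 5, 6, 8, 69]
[7, 5, 6, 8]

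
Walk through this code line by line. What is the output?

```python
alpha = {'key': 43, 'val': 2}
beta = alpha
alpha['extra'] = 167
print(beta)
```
{'key': 43, 'val': 2, 'extra': 167}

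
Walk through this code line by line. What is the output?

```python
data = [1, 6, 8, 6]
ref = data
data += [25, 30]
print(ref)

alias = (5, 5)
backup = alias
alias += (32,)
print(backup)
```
[1, 6, 8, 6, 25, 30]
(5, 5)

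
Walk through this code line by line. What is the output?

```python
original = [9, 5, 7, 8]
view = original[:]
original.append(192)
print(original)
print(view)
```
[9, 5, 7, 8, 192]
[9, 5, 7, 8]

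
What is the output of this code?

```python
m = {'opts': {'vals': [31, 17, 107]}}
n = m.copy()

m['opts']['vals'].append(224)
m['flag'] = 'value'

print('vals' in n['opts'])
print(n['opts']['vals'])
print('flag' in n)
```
True
[31, 17, 107, 224]
False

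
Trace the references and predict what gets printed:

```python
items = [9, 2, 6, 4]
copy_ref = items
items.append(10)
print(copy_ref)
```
[9, 2, 6, 4, 10]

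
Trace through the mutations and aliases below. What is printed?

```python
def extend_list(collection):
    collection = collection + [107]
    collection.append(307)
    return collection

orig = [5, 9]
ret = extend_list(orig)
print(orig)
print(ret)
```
[5, 9]
[5, 9, 107, 307]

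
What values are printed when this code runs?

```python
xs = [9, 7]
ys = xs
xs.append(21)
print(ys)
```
[9, 7, 21]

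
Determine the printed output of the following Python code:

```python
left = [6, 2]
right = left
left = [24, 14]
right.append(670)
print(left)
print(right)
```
[24, 14]
[6, 2, 670]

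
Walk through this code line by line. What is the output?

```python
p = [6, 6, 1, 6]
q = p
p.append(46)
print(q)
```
[6, 6, 1, 6, 46]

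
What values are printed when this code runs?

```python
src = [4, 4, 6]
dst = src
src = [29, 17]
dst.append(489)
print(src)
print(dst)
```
[29, 17]
[4, 4, 6, 489]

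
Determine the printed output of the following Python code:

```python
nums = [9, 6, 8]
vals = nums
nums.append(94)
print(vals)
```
[9, 6, 8, 94]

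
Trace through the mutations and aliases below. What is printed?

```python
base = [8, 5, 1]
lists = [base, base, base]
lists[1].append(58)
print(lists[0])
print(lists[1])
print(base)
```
[8, 5, 1, 58]
[8, 5, 1, 58]
[8, 5, 1, 58]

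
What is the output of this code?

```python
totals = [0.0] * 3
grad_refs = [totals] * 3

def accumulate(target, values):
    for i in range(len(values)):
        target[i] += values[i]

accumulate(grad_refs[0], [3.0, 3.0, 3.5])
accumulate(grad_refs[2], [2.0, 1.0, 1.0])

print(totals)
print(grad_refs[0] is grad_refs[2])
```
[5.0, 4.0, 4.5]
True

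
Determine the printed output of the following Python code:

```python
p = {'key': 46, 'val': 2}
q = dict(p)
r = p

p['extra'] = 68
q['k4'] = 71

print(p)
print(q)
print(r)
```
{'key': 46, 'val': 2, 'extra': 68}
{'key': 46, 'val': 2, 'k4': 71}
{'key': 46, 'val': 2, 'extra': 68}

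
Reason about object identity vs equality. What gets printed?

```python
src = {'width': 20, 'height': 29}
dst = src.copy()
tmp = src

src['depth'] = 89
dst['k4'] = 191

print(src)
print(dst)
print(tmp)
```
{'width': 20, 'height': 29, 'depth': 89}
{'width': 20, 'height': 29, 'k4': 191}
{'width': 20, 'height': 29, 'depth': 89}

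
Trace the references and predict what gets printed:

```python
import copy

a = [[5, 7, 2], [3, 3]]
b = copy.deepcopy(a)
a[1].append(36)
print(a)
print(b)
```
[[5, 7, 2], [3, 3, 36]]
[[5, 7, 2], [3, 3]]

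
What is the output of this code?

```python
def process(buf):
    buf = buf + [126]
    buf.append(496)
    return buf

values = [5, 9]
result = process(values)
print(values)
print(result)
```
[5, 9]
[5, 9, 126, 496]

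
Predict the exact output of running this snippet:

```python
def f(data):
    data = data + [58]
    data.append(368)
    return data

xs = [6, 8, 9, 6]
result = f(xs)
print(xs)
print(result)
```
[6, 8, 9, 6]
[6, 8, 9, 6, 58, 368]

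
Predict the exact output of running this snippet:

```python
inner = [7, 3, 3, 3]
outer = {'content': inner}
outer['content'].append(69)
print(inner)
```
[7, 3, 3, 3, 69]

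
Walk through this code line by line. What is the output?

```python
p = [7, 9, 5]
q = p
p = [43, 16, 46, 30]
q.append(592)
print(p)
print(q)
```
[43, 16, 46, 30]
[7, 9, 5, 592]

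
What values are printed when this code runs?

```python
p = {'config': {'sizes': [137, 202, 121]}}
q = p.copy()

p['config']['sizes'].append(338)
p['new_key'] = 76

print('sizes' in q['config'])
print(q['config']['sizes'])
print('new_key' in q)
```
True
[137, 202, 121, 338]
False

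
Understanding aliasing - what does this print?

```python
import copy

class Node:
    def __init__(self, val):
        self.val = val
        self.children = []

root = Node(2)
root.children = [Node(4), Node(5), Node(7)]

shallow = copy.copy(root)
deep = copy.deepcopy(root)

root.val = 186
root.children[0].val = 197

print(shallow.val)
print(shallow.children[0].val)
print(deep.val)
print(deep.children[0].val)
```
2
197
2
4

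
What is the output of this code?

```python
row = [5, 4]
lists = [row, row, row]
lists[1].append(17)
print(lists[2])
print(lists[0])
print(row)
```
[5, 4, 17]
[5, 4, 17]
[5, 4, 17]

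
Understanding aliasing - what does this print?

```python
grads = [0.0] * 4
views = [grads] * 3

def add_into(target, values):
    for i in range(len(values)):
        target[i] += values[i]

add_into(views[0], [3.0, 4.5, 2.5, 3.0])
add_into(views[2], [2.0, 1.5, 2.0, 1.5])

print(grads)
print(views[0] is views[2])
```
[5.0, 6.0, 4.5, 4.5]
True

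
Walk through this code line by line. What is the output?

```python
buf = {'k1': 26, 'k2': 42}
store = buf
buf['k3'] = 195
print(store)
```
{'k1': 26, 'k2': 42, 'k3': 195}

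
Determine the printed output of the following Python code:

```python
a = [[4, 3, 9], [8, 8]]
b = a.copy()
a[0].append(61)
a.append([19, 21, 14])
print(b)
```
[[4, 3, 9, 61], [8, 8]]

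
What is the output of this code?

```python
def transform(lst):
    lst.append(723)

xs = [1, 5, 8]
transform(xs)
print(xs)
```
[1, 5, 8, 723]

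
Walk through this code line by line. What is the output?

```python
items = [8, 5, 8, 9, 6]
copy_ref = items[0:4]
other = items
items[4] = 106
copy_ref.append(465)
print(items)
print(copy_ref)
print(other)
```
[8, 5, 8, 9, 106]
[8, 5, 8, 9, 465]
[8, 5, 8, 9, 106]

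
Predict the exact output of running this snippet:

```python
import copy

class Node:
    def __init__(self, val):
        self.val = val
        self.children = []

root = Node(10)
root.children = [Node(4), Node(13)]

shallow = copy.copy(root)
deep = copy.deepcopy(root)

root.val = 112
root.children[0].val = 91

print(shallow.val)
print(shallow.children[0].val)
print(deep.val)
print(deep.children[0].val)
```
10
91
10
4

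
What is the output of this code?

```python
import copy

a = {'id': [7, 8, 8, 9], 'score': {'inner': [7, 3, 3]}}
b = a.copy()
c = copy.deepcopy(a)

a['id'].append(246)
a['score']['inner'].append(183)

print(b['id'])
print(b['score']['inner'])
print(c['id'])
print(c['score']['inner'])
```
[7, 8, 8, 9, 246]
[7, 3, 3, 183]
[7, 8, 8, 9]
[7, 3, 3]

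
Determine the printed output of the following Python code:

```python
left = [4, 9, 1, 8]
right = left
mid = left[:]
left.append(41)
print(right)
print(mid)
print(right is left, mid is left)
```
[4, 9, 1, 8, 41]
[4, 9, 1, 8]
True False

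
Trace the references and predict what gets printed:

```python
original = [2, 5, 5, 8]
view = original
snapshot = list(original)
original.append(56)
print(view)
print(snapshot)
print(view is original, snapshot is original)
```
[2, 5, 5, 8, 56]
[2, 5, 5, 8]
True False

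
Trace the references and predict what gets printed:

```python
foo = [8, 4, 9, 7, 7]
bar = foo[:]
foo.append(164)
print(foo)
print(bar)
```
[8, 4, 9, 7, 7, 164]
[8, 4, 9, 7, 7]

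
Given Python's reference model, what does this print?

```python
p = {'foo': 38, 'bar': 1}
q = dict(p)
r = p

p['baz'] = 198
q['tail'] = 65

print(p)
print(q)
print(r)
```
{'foo': 38, 'bar': 1, 'baz': 198}
{'foo': 38, 'bar': 1, 'tail': 65}
{'foo': 38, 'bar': 1, 'baz': 198}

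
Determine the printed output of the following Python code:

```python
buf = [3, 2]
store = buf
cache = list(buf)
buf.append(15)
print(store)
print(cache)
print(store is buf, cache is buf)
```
[3, 2, 15]
[3, 2]
True False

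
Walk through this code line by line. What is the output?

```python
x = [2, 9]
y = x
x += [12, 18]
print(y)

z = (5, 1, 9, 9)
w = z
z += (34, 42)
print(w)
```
[2, 9, 12, 18]
(5, 1, 9, 9)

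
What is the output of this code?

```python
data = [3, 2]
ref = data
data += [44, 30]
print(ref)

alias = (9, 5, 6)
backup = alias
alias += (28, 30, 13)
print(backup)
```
[3, 2, 44, 30]
(9, 5, 6)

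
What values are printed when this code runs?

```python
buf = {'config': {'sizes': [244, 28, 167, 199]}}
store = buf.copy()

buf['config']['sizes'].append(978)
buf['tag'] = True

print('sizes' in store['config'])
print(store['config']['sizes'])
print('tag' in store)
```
True
[244, 28, 167, 199, 978]
False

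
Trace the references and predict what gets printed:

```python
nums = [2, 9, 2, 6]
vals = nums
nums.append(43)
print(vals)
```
[2, 9, 2, 6, 43]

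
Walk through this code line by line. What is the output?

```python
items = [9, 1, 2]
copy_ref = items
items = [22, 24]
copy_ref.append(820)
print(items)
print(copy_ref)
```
[22, 24]
[9, 1, 2, 820]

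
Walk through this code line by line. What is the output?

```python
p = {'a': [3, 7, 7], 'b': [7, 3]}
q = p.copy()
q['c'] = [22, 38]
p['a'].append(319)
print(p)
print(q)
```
{'a': [3, 7, 7, 319], 'b': [7, 3]}
{'a': [3, 7, 7, 319], 'b': [7, 3], 'c': [22, 38]}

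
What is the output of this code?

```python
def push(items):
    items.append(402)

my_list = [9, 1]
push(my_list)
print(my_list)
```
[9, 1, 402]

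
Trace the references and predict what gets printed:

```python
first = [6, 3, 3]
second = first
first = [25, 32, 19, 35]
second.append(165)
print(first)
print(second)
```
[25, 32, 19, 35]
[6, 3, 3, 165]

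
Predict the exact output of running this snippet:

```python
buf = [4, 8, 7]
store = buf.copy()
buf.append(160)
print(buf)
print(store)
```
[4, 8, 7, 160]
[4, 8, 7]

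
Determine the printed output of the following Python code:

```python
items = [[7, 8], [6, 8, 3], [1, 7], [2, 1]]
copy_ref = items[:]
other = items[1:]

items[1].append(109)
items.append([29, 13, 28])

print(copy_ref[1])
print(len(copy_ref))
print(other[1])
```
[6, 8, 3, 109]
4
[1, 7]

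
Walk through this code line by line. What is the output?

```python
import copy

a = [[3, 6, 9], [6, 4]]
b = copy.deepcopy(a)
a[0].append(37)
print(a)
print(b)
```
[[3, 6, 9, 37], [6, 4]]
[[3, 6, 9], [6, 4]]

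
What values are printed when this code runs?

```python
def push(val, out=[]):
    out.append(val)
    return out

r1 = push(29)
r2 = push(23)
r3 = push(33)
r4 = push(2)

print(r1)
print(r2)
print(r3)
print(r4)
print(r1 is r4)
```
[29, 23, 33, 2]
[29, 23, 33, 2]
[29, 23, 33, 2]
[29, 23, 33, 2]
True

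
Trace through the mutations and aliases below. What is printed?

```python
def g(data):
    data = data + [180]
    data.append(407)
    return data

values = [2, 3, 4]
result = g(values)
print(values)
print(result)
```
[2, 3, 4]
[2, 3, 4, 180, 407]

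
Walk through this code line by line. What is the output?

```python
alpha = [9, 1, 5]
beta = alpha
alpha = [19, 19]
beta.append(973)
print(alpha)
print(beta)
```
[19, 19]
[9, 1, 5, 973]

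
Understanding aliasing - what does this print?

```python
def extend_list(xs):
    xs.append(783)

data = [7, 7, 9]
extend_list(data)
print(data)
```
[7, 7, 9, 783]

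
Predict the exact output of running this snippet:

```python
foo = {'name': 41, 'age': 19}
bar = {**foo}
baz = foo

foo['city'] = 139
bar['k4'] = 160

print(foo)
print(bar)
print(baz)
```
{'name': 41, 'age': 19, 'city': 139}
{'name': 41, 'age': 19, 'k4': 160}
{'name': 41, 'age': 19, 'city': 139}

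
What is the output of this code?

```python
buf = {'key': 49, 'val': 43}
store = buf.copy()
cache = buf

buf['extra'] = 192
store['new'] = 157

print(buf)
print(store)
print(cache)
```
{'key': 49, 'val': 43, 'extra': 192}
{'key': 49, 'val': 43, 'new': 157}
{'key': 49, 'val': 43, 'extra': 192}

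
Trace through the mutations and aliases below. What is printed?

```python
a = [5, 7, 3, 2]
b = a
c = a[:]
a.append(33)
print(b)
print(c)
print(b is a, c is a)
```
[5, 7, 3, 2, 33]
[5, 7, 3, 2]
True False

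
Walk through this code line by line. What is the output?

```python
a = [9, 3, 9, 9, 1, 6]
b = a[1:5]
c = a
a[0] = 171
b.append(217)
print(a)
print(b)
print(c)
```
[171, 3, 9, 9, 1, 6]
[3, 9, 9, 1, 217]
[171, 3, 9, 9, 1, 6]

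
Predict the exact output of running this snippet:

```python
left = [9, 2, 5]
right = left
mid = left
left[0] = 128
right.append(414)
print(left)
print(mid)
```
[128, 2, 5, 414]
[128, 2, 5, 414]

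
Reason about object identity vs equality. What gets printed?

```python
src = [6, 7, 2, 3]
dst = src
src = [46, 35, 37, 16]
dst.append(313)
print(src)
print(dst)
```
[46, 35, 37, 16]
[6, 7, 2, 3, 313]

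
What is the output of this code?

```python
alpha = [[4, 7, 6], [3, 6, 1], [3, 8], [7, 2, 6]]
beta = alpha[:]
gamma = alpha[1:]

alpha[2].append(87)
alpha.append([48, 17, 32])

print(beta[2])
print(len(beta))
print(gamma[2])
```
[3, 8, 87]
4
[7, 2, 6]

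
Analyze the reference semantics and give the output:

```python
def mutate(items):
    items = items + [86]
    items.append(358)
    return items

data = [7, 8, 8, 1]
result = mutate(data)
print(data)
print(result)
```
[7, 8, 8, 1]
[7, 8, 8, 1, 86, 358]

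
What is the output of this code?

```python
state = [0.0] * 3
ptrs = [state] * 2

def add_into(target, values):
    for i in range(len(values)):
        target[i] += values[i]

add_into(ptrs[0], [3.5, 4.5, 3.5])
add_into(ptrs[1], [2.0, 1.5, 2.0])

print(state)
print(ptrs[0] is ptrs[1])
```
[5.5, 6.0, 5.5]
True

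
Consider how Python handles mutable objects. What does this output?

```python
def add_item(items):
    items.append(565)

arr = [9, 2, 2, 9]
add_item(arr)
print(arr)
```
[9, 2, 2, 9, 565]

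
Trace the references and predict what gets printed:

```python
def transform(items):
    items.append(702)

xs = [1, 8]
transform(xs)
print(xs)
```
[1, 8, 702]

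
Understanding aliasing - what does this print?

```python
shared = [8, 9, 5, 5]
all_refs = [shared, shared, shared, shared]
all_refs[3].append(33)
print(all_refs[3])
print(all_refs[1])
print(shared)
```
[8, 9, 5, 5, 33]
[8, 9, 5, 5, 33]
[8, 9, 5, 5, 33]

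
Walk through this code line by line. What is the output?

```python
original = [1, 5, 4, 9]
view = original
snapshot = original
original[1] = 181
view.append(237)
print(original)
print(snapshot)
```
[1, 181, 4, 9, 237]
[1, 181, 4, 9, 237]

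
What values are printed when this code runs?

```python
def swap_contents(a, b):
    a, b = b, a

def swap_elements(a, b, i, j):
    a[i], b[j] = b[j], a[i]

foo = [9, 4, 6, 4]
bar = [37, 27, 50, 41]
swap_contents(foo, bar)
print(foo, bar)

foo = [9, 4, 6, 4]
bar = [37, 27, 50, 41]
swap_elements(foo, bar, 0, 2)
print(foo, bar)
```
[9, 4, 6, 4] [37, 27, 50, 41]
[50, 4, 6, 4] [37, 27, 9, 41]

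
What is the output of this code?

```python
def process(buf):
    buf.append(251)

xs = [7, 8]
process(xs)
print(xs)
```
[7, 8, 251]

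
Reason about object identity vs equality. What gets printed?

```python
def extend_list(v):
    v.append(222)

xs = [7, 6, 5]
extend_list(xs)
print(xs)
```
[7, 6, 5, 222]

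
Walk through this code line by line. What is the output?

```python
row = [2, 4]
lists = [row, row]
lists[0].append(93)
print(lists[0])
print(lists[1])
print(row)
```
[2, 4, 93]
[2, 4, 93]
[2, 4, 93]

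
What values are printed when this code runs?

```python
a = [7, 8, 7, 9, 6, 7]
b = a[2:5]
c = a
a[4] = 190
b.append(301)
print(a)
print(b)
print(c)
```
[7, 8, 7, 9, 190, 7]
[7, 9, 6, 301]
[7, 8, 7, 9, 190, 7]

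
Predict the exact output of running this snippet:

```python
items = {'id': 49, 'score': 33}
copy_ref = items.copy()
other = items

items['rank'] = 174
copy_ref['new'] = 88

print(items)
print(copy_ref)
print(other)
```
{'id': 49, 'score': 33, 'rank': 174}
{'id': 49, 'score': 33, 'new': 88}
{'id': 49, 'score': 33, 'rank': 174}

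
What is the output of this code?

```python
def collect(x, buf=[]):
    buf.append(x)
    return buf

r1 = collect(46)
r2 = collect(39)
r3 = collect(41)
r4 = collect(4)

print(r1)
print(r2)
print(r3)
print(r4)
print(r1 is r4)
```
[46, 39, 41, 4]
[46, 39, 41, 4]
[46, 39, 41, 4]
[46, 39, 41, 4]
True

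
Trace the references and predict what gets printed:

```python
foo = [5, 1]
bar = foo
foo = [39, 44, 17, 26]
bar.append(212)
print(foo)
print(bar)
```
[39, 44, 17, 26]
[5, 1, 212]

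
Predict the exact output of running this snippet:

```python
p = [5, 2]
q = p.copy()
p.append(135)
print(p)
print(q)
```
[5, 2, 135]
[5, 2]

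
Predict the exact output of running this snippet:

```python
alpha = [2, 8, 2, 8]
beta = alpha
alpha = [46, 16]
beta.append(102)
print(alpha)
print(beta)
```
[46, 16]
[2, 8, 2, 8, 102]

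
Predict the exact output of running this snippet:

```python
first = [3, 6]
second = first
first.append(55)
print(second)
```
[3, 6, 55]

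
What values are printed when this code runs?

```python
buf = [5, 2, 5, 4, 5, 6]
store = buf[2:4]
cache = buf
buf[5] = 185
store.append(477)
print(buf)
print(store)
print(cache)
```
[5, 2, 5, 4, 5, 185]
[5, 4, 477]
[5, 2, 5, 4, 5, 185]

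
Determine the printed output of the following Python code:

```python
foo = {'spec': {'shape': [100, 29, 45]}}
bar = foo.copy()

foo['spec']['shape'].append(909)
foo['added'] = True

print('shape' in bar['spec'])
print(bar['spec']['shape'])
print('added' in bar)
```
True
[100, 29, 45, 909]
False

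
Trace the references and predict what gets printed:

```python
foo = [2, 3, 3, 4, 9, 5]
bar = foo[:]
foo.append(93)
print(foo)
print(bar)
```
[2, 3, 3, 4, 9, 5, 93]
[2, 3, 3, 4, 9, 5]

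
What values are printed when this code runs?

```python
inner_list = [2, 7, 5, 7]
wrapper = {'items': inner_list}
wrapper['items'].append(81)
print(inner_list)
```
[2, 7, 5, 7, 81]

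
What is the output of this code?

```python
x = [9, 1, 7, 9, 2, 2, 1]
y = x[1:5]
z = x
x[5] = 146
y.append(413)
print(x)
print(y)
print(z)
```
[9, 1, 7, 9, 2, 146, 1]
[1, 7, 9, 2, 413]
[9, 1, 7, 9, 2, 146, 1]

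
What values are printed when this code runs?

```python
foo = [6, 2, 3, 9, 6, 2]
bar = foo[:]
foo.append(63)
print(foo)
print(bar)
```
[6, 2, 3, 9, 6, 2, 63]
[6, 2, 3, 9, 6, 2]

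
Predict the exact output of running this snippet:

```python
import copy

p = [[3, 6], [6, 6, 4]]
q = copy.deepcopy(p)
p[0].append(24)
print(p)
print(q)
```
[[3, 6, 24], [6, 6, 4]]
[[3, 6], [6, 6, 4]]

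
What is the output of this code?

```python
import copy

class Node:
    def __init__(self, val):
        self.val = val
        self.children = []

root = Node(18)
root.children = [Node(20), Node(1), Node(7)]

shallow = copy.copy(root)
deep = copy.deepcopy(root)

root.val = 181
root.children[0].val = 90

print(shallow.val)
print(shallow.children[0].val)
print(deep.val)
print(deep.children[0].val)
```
18
90
18
20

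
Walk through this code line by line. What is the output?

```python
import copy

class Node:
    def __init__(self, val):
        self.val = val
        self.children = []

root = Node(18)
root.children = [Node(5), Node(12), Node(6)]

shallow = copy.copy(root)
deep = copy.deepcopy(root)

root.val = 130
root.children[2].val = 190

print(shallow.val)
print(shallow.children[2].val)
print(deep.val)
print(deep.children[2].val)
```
18
190
18
6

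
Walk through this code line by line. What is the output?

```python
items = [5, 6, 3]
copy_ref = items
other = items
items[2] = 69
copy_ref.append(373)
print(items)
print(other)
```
[5, 6, 69, 373]
[5, 6, 69, 373]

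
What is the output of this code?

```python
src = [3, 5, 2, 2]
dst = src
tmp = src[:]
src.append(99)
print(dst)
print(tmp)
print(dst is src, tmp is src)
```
[3, 5, 2, 2, 99]
[3, 5, 2, 2]
True False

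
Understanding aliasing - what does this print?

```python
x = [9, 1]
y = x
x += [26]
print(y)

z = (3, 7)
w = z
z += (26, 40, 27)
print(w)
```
[9, 1, 26]
(3, 7)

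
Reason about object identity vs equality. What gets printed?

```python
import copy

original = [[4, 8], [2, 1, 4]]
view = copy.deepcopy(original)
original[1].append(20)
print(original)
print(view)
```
[[4, 8], [2, 1, 4, 20]]
[[4, 8], [2, 1, 4]]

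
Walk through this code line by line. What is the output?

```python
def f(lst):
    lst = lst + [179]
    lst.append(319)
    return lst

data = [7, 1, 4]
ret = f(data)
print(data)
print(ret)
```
[7, 1, 4]
[7, 1, 4, 179, 319]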